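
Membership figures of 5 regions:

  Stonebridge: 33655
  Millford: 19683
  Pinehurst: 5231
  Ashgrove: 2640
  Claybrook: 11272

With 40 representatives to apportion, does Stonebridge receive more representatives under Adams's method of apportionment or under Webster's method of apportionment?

Adams: Stonebridge 18, Millford 11, Pinehurst 3, Ashgrove 2, Claybrook 6.
Webster: Stonebridge 19, Millford 11, Pinehurst 3, Ashgrove 1, Claybrook 6.
Stonebridge gets 18 under Adams and 19 under Webster.

Webster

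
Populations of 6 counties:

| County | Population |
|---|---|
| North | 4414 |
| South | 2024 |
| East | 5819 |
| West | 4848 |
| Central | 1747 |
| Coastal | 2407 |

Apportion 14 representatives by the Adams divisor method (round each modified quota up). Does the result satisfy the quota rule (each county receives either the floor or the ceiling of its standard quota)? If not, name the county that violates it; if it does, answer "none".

Standard quotas: North 2.907, South 1.333, East 3.832, West 3.193, Central 1.150, Coastal 1.585.
Adams allocation: North 3, South 2, East 3, West 3, Central 1, Coastal 2.
Every allocation lies between the lower and upper quota.

none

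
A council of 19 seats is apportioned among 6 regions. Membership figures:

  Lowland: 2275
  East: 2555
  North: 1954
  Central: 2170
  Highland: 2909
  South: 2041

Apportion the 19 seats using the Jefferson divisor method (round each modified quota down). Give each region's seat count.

Standard divisor 13904/19 ≈ 731.789; standard quotas: Lowland 3.109, East 3.491, North 2.670, Central 2.965, Highland 3.975, South 2.789.
Rounding down gives 3, 3, 2, 2, 3, 2 = 15 seats, so the divisor must be adjusted.
With modified divisor 645: modified quotas Lowland 3.527, East 3.961, North 3.029, Central 3.364, Highland 4.510, South 3.164.
Rounding down: Lowland 3, East 3, North 3, Central 3, Highland 4, South 3 (total 19).

Lowland=3, East=3, North=3, Central=3, Highland=4, South=3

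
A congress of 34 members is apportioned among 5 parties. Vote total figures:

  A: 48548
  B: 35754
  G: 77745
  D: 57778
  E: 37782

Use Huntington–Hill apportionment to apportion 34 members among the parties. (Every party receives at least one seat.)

A 6, B 5, G 10, D 8, E 5

With divisor 7606: modified quotas A 6.383, B 4.701, G 10.222, D 7.596, E 4.967.
Geometric-mean thresholds: A √(6·7)=6.481, B √(4·5)=4.472, G √(10·11)=10.488, D √(7·8)=7.483, E √(4·5)=4.472.
Each quota rounded against its threshold gives A 6, B 5, G 10, D 8, E 5 (total 34).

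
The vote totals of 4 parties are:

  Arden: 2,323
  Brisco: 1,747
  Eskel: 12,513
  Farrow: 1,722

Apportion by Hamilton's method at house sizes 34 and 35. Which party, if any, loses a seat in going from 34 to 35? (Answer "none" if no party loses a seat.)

At 34 seats: Arden 5, Brisco 3, Eskel 23, Farrow 3.
At 35 seats: Arden 5, Brisco 3, Eskel 24, Farrow 3.
No party's allocation decreased.

none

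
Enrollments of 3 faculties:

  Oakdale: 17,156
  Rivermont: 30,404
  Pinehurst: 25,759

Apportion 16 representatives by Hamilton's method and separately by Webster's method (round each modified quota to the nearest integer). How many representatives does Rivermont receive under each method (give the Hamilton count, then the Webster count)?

7 and 6

Hamilton: Oakdale 4, Rivermont 7, Pinehurst 5.
Webster: Oakdale 4, Rivermont 6, Pinehurst 6.
Rivermont gets 7 under Hamilton and 6 under Webster.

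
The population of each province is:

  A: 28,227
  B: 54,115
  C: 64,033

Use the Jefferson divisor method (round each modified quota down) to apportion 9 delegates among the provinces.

A 2; B 3; C 4

Standard divisor 146375/9 ≈ 16263.889; standard quotas: A 1.736, B 3.327, C 3.937.
Rounding down gives 1, 3, 3 = 7 seats, so the divisor must be adjusted.
With modified divisor 13800: modified quotas A 2.045, B 3.921, C 4.640.
Rounding down: A 2, B 3, C 4 (total 9).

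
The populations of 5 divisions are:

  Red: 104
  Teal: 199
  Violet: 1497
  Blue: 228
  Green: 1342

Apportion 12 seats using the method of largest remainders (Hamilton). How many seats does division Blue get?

1

The standard divisor is 3370/12 ≈ 280.833.
Standard quotas: Red 0.370, Teal 0.709, Violet 5.331, Blue 0.812, Green 4.779.
Lower quotas: Red 0, Teal 0, Violet 5, Blue 0, Green 4 (sum 9, leaving 3 seats).
Remainders in descending order: Blue 0.812, Green 0.779, Teal 0.709, Red 0.370, Violet 0.331.
The surplus seats go to Blue, Green, Teal.
Blue receives 1.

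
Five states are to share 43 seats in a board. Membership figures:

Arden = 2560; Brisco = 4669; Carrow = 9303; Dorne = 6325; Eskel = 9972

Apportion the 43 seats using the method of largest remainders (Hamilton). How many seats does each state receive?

The standard divisor is 32829/43 ≈ 763.465.
Standard quotas: Arden 3.3531, Brisco 6.1155, Carrow 12.1852, Dorne 8.2846, Eskel 13.0615.
Lower quotas: Arden 3, Brisco 6, Carrow 12, Dorne 8, Eskel 13 (sum 42, leaving 1 seat).
Remainders in descending order: Arden 0.3531, Dorne 0.2846, Carrow 0.1852, Brisco 0.1155, Eskel 0.0615.
The surplus seat goes to Arden.

Arden: 4, Brisco: 6, Carrow: 12, Dorne: 8, Eskel: 13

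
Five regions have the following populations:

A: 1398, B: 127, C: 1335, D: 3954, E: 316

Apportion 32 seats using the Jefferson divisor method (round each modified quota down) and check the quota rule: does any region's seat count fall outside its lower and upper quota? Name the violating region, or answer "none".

Standard quotas: A 6.274, B 0.570, C 5.992, D 17.746, E 1.418.
Jefferson allocation: A 6, B 0, C 6, D 19, E 1.
D has quota 17.746 (lower 17, upper 18) but receives 19 — outside the quota interval.

D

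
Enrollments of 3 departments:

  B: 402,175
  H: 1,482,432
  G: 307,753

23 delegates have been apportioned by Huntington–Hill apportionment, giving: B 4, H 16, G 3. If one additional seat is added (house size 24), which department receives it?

B

Priority for the next seat is population ÷ (√(s·(s+1))).
Priorities: B 89929.064, H 89885.643, G 88840.639.
Highest priority: B.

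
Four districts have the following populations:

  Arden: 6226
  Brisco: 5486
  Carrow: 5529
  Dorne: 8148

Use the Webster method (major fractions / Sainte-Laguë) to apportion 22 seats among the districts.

Arden: 5, Brisco: 5, Carrow: 5, Dorne: 7

Standard divisor 25389/22 ≈ 1154.045; standard quotas: Arden 5.395, Brisco 4.754, Carrow 4.791, Dorne 7.060.
Rounding to the nearest integer gives Arden 5, Brisco 5, Carrow 5, Dorne 7 — total 22, matching the house size, so no adjustment is needed.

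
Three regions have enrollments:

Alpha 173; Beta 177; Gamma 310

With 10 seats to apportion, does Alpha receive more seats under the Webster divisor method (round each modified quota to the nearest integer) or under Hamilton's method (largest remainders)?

Webster

Webster: Alpha 3, Beta 3, Gamma 4.
Hamilton: Alpha 2, Beta 3, Gamma 5.
Alpha gets 3 under Webster and 2 under Hamilton.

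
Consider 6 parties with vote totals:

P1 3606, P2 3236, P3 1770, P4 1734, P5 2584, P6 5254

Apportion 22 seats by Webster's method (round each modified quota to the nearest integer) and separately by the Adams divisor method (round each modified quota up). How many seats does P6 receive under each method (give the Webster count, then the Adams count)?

Webster: P1 4, P2 4, P3 2, P4 2, P5 3, P6 7.
Adams: P1 5, P2 4, P3 2, P4 2, P5 3, P6 6.
P6 gets 7 under Webster and 6 under Adams.

7 and 6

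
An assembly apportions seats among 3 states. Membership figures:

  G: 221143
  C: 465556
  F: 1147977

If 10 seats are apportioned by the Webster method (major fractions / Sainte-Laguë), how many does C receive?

3

Standard divisor 1834676/10 ≈ 183467.6; standard quotas: G 1.205, C 2.538, F 6.257.
Rounding to the nearest integer gives G 1, C 3, F 6 — total 10, matching the house size, so no adjustment is needed.
C receives 3.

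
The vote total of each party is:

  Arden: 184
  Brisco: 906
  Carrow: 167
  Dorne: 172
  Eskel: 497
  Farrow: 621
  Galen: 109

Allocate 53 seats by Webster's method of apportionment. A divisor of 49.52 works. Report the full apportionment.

With modified divisor 49.52: modified quotas Arden 3.716, Brisco 18.296, Carrow 3.372, Dorne 3.473, Eskel 10.036, Farrow 12.540, Galen 2.201.
Rounding to the nearest integer: Arden 4, Brisco 18, Carrow 3, Dorne 3, Eskel 10, Farrow 13, Galen 2 (total 53).

Arden 4; Brisco 18; Carrow 3; Dorne 3; Eskel 10; Farrow 13; Galen 2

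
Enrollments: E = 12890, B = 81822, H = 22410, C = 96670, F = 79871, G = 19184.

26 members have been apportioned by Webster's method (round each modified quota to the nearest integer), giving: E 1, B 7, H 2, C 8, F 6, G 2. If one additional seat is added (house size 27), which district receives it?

F

Priority for the next seat is population ÷ (current seats + 0.5).
Priorities: E 8593.333, B 10909.600, H 8964.000, C 11372.941, F 12287.846, G 7673.600.
Highest priority: F.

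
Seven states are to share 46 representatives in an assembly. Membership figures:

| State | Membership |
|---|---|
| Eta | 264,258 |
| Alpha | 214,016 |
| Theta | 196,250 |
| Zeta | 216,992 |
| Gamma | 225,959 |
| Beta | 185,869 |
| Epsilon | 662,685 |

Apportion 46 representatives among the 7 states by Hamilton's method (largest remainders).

Total 1966029; standard divisor 1966029/46 ≈ 42739.761.
Standard quotas: Eta 6.1830, Alpha 5.0074, Theta 4.5917, Zeta 5.0771, Gamma 5.2869, Beta 4.3489, Epsilon 15.5051.
Lower quotas: Eta 6, Alpha 5, Theta 4, Zeta 5, Gamma 5, Beta 4, Epsilon 15 (sum 44, leaving 2 seats).
Remainders in descending order: Theta 0.5917, Epsilon 0.5051, Beta 0.3489, Gamma 0.2869, Eta 0.1830, Zeta 0.0771, Alpha 0.0074.
The surplus seats go to Theta, Epsilon.

Eta 6, Alpha 5, Theta 5, Zeta 5, Gamma 5, Beta 4, Epsilon 16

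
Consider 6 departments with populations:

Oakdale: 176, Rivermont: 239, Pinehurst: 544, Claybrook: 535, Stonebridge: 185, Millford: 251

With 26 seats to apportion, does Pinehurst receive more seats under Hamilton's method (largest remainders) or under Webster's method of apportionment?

Hamilton: Oakdale 2, Rivermont 3, Pinehurst 7, Claybrook 7, Stonebridge 3, Millford 4.
Webster: Oakdale 2, Rivermont 3, Pinehurst 8, Claybrook 7, Stonebridge 3, Millford 3.
Pinehurst gets 7 under Hamilton and 8 under Webster.

Webster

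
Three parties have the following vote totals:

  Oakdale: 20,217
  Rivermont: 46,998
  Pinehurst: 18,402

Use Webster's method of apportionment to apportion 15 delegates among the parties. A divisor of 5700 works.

With modified divisor 5700: modified quotas Oakdale 3.547, Rivermont 8.245, Pinehurst 3.228.
Rounding to the nearest integer: Oakdale 4, Rivermont 8, Pinehurst 3 (total 15).

Oakdale 4, Rivermont 8, Pinehurst 3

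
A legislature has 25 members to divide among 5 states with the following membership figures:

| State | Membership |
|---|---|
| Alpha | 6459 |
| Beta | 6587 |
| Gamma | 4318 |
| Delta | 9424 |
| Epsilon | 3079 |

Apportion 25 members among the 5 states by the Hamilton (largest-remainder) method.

The standard divisor is 29867/25 ≈ 1194.68.
Standard quotas: Alpha 5.4065, Beta 5.5136, Gamma 3.6144, Delta 7.8883, Epsilon 2.5773.
Lower quotas: Alpha 5, Beta 5, Gamma 3, Delta 7, Epsilon 2 (sum 22, leaving 3 seats).
Remainders in descending order: Delta 0.8883, Gamma 0.6144, Epsilon 0.5773, Beta 0.5136, Alpha 0.4065.
Largest remainders: Delta, Gamma, Epsilon receive the extra seats.

Alpha 5; Beta 5; Gamma 4; Delta 8; Epsilon 3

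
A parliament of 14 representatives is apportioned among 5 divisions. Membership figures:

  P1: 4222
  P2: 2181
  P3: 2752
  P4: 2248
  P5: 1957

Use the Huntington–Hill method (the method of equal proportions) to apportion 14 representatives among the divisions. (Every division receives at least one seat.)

P1 5; P2 2; P3 3; P4 2; P5 2

With divisor 931: modified quotas P1 4.535, P2 2.343, P3 2.956, P4 2.415, P5 2.102.
Geometric-mean thresholds: P1 √(4·5)=4.472, P2 √(2·3)=2.449, P3 √(2·3)=2.449, P4 √(2·3)=2.449, P5 √(2·3)=2.449.
Each quota rounded against its threshold gives P1 5, P2 2, P3 3, P4 2, P5 2 (total 14).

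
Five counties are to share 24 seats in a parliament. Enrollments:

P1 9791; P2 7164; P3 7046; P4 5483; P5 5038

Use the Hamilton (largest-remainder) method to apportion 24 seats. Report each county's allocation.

Total 34522; standard divisor 34522/24 ≈ 1438.417.
Standard quotas: P1 6.8068, P2 4.9805, P3 4.8984, P4 3.8118, P5 3.5025.
Lower quotas: P1 6, P2 4, P3 4, P4 3, P5 3 (sum 20, leaving 4 seats).
Remainders in descending order: P2 0.9805, P3 0.8984, P4 0.8118, P1 0.8068, P5 0.5025.
Largest remainders: P2, P3, P4, P1 receive the extra seats.

P1 7, P2 5, P3 5, P4 4, P5 3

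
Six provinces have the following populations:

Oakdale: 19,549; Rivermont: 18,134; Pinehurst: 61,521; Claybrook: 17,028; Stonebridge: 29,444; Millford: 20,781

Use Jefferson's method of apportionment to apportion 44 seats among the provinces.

Oakdale 5; Rivermont 5; Pinehurst 17; Claybrook 4; Stonebridge 8; Millford 5

Standard divisor 166457/44 ≈ 3783.114; standard quotas: Oakdale 5.167, Rivermont 4.793, Pinehurst 16.262, Claybrook 4.501, Stonebridge 7.783, Millford 5.493.
Rounding down gives 5, 4, 16, 4, 7, 5 = 41 seats, so the divisor must be adjusted.
With modified divisor 3500: modified quotas Oakdale 5.585, Rivermont 5.181, Pinehurst 17.577, Claybrook 4.865, Stonebridge 8.413, Millford 5.937.
Rounding down: Oakdale 5, Rivermont 5, Pinehurst 17, Claybrook 4, Stonebridge 8, Millford 5 (total 44).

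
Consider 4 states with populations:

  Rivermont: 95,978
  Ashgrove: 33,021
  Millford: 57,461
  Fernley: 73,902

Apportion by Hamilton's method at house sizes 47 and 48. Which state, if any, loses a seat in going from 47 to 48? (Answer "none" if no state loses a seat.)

Millford

At 47 seats: Rivermont 17, Ashgrove 6, Millford 11, Fernley 13.
At 48 seats: Rivermont 18, Ashgrove 6, Millford 10, Fernley 14.
Millford drops from 11 to 10.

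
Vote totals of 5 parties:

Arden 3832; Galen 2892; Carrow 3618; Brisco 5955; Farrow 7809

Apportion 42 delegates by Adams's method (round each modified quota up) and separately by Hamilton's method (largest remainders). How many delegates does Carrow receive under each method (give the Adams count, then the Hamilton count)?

Adams: Arden 7, Galen 5, Carrow 7, Brisco 10, Farrow 13.
Hamilton: Arden 7, Galen 5, Carrow 6, Brisco 10, Farrow 14.
Carrow gets 7 under Adams and 6 under Hamilton.

7 and 6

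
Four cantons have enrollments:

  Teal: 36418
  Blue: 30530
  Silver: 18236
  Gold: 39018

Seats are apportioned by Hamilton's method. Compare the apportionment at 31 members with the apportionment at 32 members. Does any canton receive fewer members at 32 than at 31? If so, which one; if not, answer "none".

At 31 seats: Teal 9, Blue 8, Silver 4, Gold 10.
At 32 seats: Teal 9, Blue 8, Silver 5, Gold 10.
No canton's allocation decreased.

none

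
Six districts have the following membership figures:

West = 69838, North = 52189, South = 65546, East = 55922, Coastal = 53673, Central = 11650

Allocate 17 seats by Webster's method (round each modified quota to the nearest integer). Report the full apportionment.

West 4, North 3, South 3, East 3, Coastal 3, Central 1

Standard divisor 308818/17 ≈ 18165.765; standard quotas: West 3.844, North 2.873, South 3.608, East 3.078, Coastal 2.955, Central 0.641.
Rounding to the nearest integer gives 4, 3, 4, 3, 3, 1 = 18 seats, so the divisor must be adjusted.
With modified divisor 19300: modified quotas West 3.619, North 2.704, South 3.396, East 2.898, Coastal 2.781, Central 0.604.
Rounding to the nearest integer: West 4, North 3, South 3, East 3, Coastal 3, Central 1 (total 17).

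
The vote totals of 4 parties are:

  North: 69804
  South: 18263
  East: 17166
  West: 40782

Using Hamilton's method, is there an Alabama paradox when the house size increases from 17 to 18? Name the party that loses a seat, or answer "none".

At 17 seats: North 8, South 2, East 2, West 5.
At 18 seats: North 9, South 2, East 2, West 5.
No party's allocation decreased.

none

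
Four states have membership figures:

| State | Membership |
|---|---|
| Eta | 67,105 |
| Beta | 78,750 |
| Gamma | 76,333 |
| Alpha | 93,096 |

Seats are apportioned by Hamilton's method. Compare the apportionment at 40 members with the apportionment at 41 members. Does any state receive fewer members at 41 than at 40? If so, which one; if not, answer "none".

none

At 40 seats: Eta 8, Beta 10, Gamma 10, Alpha 12.
At 41 seats: Eta 9, Beta 10, Gamma 10, Alpha 12.
No state's allocation decreased.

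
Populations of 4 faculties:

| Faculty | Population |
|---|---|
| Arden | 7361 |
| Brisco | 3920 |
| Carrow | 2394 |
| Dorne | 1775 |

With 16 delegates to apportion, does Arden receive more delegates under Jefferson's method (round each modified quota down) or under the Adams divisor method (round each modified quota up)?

Jefferson: Arden 8, Brisco 4, Carrow 2, Dorne 2.
Adams: Arden 7, Brisco 4, Carrow 3, Dorne 2.
Arden gets 8 under Jefferson and 7 under Adams.

Jefferson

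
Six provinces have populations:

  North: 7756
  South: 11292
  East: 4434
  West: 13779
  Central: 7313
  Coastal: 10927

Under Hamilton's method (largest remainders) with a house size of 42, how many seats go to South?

Standard divisor: 55501 ÷ 42 ≈ 1321.452.
Standard quotas: North 5.8693, South 8.5451, East 3.3554, West 10.4272, Central 5.5341, Coastal 8.2689.
Lower quotas: North 5, South 8, East 3, West 10, Central 5, Coastal 8 (sum 39, leaving 3 seats).
Remainders in descending order: North 0.8693, South 0.5451, Central 0.5341, West 0.4272, East 0.3554, Coastal 0.2689.
The surplus seats go to North, South, Central.
South receives 9.

9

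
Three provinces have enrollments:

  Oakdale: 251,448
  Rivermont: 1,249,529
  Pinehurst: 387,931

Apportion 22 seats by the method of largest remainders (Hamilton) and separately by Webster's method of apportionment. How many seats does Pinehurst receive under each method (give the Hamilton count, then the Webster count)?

4 and 5

Hamilton: Oakdale 3, Rivermont 15, Pinehurst 4.
Webster: Oakdale 3, Rivermont 14, Pinehurst 5.
Pinehurst gets 4 under Hamilton and 5 under Webster.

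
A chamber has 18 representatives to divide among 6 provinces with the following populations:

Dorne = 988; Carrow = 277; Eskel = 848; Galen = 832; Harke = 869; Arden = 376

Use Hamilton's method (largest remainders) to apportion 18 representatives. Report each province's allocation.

Dorne=4; Carrow=1; Eskel=4; Galen=3; Harke=4; Arden=2

The standard divisor is 4190/18 ≈ 232.778.
Standard quotas: Dorne 4.244, Carrow 1.190, Eskel 3.643, Galen 3.574, Harke 3.733, Arden 1.615.
Lower quotas: Dorne 4, Carrow 1, Eskel 3, Galen 3, Harke 3, Arden 1 (sum 15, leaving 3 seats).
Remainders in descending order: Harke 0.733, Eskel 0.643, Arden 0.615, Galen 0.574, Dorne 0.244, Carrow 0.190.
Largest remainders: Harke, Eskel, Arden receive the extra seats.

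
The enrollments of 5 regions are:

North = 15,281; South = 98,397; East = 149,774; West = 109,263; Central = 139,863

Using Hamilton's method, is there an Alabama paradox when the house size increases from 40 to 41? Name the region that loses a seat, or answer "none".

At 40 seats: North 1, South 8, East 12, West 8, Central 11.
At 41 seats: North 1, South 8, East 12, West 9, Central 11.
No region's allocation decreased.

none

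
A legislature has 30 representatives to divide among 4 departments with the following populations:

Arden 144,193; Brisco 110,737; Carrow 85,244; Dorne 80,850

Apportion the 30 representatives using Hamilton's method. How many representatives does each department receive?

Total 421024; standard divisor 421024/30 ≈ 14034.133.
Standard quotas: Arden 10.2744, Brisco 7.8905, Carrow 6.0740, Dorne 5.7610.
Lower quotas: Arden 10, Brisco 7, Carrow 6, Dorne 5 (sum 28, leaving 2 seats).
Remainders in descending order: Brisco 0.8905, Dorne 0.7610, Arden 0.2744, Carrow 0.0740.
The surplus seats go to Brisco, Dorne.

Arden 10, Brisco 8, Carrow 6, Dorne 6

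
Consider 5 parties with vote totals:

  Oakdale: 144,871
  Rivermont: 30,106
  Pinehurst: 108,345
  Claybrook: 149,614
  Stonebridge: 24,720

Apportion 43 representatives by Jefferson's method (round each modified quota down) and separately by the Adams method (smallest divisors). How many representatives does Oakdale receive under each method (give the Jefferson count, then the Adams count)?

Jefferson: Oakdale 14, Rivermont 3, Pinehurst 10, Claybrook 14, Stonebridge 2.
Adams: Oakdale 13, Rivermont 3, Pinehurst 10, Claybrook 14, Stonebridge 3.
Oakdale gets 14 under Jefferson and 13 under Adams.

14 and 13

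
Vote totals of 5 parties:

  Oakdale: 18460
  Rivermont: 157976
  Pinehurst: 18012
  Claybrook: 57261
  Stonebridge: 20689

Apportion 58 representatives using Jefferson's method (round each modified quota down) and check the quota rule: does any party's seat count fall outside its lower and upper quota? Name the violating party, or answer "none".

Standard quotas: Oakdale 3.931, Rivermont 33.637, Pinehurst 3.835, Claybrook 12.192, Stonebridge 4.405.
Jefferson allocation: Oakdale 4, Rivermont 35, Pinehurst 3, Claybrook 12, Stonebridge 4.
Rivermont has quota 33.637 (lower 33, upper 34) but receives 35 — outside the quota interval.

Rivermont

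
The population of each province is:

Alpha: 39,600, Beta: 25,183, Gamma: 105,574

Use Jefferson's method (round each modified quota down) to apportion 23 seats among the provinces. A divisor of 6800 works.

With modified divisor 6800: modified quotas Alpha 5.824, Beta 3.703, Gamma 15.526.
Rounding down: Alpha 5, Beta 3, Gamma 15 (total 23).

Alpha 5; Beta 3; Gamma 15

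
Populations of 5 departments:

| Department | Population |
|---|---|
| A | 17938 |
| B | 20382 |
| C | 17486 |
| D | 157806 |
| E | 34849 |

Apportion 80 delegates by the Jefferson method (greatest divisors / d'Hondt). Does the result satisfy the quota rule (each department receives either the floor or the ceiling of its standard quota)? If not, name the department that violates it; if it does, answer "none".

Standard quotas: A 5.776, B 6.563, C 5.630, D 50.811, E 11.221.
Jefferson allocation: A 6, B 6, C 5, D 52, E 11.
D has quota 50.811 (lower 50, upper 51) but receives 52 — outside the quota interval.

D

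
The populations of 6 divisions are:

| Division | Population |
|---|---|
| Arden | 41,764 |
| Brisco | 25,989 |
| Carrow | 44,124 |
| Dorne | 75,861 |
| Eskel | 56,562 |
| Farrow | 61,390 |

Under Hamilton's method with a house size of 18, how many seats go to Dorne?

4

The standard divisor is 305690/18 ≈ 16982.778.
Standard quotas: Arden 2.4592, Brisco 1.5303, Carrow 2.5982, Dorne 4.4669, Eskel 3.3306, Farrow 3.6148.
Lower quotas: Arden 2, Brisco 1, Carrow 2, Dorne 4, Eskel 3, Farrow 3 (sum 15, leaving 3 seats).
Remainders in descending order: Farrow 0.6148, Carrow 0.5982, Brisco 0.5303, Dorne 0.4669, Arden 0.4592, Eskel 0.3306.
Largest remainders: Farrow, Carrow, Brisco receive the extra seats.
Dorne receives 4.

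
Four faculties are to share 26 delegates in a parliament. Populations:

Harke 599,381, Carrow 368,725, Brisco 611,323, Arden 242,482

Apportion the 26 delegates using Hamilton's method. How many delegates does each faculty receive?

Standard divisor: 1821911 ÷ 26 ≈ 70073.5.
Standard quotas: Harke 8.5536, Carrow 5.2620, Brisco 8.7240, Arden 3.4604.
Lower quotas: Harke 8, Carrow 5, Brisco 8, Arden 3 (sum 24, leaving 2 seats).
Remainders in descending order: Brisco 0.7240, Harke 0.5536, Arden 0.4604, Carrow 0.2620.
Largest remainders: Brisco, Harke receive the extra seats.

Harke=9, Carrow=5, Brisco=9, Arden=3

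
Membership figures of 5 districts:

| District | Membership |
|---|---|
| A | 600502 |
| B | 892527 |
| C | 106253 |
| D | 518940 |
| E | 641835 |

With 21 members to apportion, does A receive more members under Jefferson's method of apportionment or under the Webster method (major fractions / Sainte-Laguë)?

Jefferson

Jefferson: A 5, B 7, C 0, D 4, E 5.
Webster: A 4, B 7, C 1, D 4, E 5.
A gets 5 under Jefferson and 4 under Webster.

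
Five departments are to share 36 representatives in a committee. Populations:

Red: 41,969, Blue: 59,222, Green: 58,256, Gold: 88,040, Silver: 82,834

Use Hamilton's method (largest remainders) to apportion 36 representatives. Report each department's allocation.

Red 5, Blue 6, Green 6, Gold 10, Silver 9

Total 330321; standard divisor 330321/36 ≈ 9175.583.
Standard quotas: Red 4.5740, Blue 6.4543, Green 6.3490, Gold 9.5950, Silver 9.0277.
Lower quotas: Red 4, Blue 6, Green 6, Gold 9, Silver 9 (sum 34, leaving 2 seats).
Remainders in descending order: Gold 0.5950, Red 0.5740, Blue 0.4543, Green 0.3490, Silver 0.0277.
Largest remainders: Gold, Red receive the extra seats.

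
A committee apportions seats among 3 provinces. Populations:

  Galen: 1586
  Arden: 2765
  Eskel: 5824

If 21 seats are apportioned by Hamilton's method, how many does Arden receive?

6

Standard divisor: 10175 ÷ 21 ≈ 484.524.
Standard quotas: Galen 3.2733, Arden 5.7066, Eskel 12.0200.
Lower quotas: Galen 3, Arden 5, Eskel 12 (sum 20, leaving 1 seat).
Remainders in descending order: Arden 0.7066, Galen 0.2733, Eskel 0.0200.
Largest remainder: Arden receives the extra seat.
Arden receives 6.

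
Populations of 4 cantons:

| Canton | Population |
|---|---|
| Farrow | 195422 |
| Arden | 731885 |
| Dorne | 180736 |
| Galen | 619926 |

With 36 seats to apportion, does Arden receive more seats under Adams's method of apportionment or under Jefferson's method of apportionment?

Jefferson

Adams: Farrow 4, Arden 15, Dorne 4, Galen 13.
Jefferson: Farrow 4, Arden 16, Dorne 3, Galen 13.
Arden gets 15 under Adams and 16 under Jefferson.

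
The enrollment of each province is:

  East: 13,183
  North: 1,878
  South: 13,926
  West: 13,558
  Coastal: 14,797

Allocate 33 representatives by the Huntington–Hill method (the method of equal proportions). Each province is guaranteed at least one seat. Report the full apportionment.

East 8, North 1, South 8, West 8, Coastal 8

With divisor 1753: modified quotas East 7.520, North 1.071, South 7.944, West 7.734, Coastal 8.441.
Geometric-mean thresholds: East √(7·8)=7.483, North √(1·2)=1.414, South √(7·8)=7.483, West √(7·8)=7.483, Coastal √(8·9)=8.485.
Each quota rounded against its threshold gives East 8, North 1, South 8, West 8, Coastal 8 (total 33).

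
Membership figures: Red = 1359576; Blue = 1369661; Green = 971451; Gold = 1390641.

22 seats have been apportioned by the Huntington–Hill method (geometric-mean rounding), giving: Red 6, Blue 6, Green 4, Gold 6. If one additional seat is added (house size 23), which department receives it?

Priority for the next seat is population ÷ (√(s·(s+1))).
Priorities: Red 209787.131, Blue 211343.281, Green 217223.047, Gold 214580.565.
Highest priority: Green.

Green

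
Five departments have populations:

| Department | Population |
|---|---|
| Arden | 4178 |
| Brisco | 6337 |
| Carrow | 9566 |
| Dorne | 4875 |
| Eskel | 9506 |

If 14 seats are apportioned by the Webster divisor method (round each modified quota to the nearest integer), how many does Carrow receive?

Standard divisor 34462/14 ≈ 2461.571; standard quotas: Arden 1.697, Brisco 2.574, Carrow 3.886, Dorne 1.980, Eskel 3.862.
Rounding to the nearest integer gives 2, 3, 4, 2, 4 = 15 seats, so the divisor must be adjusted.
With modified divisor 2600: modified quotas Arden 1.607, Brisco 2.437, Carrow 3.679, Dorne 1.875, Eskel 3.656.
Rounding to the nearest integer: Arden 2, Brisco 2, Carrow 4, Dorne 2, Eskel 4 (total 14).
Carrow receives 4.

4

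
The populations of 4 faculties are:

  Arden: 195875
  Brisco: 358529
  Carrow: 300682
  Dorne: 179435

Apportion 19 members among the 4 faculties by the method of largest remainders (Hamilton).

Arden=4; Brisco=7; Carrow=5; Dorne=3

The standard divisor is 1034521/19 ≈ 54448.474.
Standard quotas: Arden 3.5974, Brisco 6.5847, Carrow 5.5223, Dorne 3.2955.
Lower quotas: Arden 3, Brisco 6, Carrow 5, Dorne 3 (sum 17, leaving 2 seats).
Remainders in descending order: Arden 0.5974, Brisco 0.5847, Carrow 0.5223, Dorne 0.2955.
The surplus seats go to Arden, Brisco.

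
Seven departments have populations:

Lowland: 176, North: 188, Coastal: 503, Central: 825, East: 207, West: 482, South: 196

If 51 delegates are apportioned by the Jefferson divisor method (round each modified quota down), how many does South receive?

4

Standard divisor 2577/51 ≈ 50.529; standard quotas: Lowland 3.483, North 3.721, Coastal 9.955, Central 16.327, East 4.097, West 9.539, South 3.879.
Rounding down gives 3, 3, 9, 16, 4, 9, 3 = 47 seats, so the divisor must be adjusted.
With modified divisor 48: modified quotas Lowland 3.667, North 3.917, Coastal 10.479, Central 17.188, East 4.312, West 10.042, South 4.083.
Rounding down: Lowland 3, North 3, Coastal 10, Central 17, East 4, West 10, South 4 (total 51).
South receives 4.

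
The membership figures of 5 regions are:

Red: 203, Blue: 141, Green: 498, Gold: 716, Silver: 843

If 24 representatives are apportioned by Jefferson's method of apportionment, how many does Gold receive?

7

Standard divisor 2401/24 ≈ 100.042; standard quotas: Red 2.029, Blue 1.409, Green 4.978, Gold 7.157, Silver 8.426.
Rounding down gives 2, 1, 4, 7, 8 = 22 seats, so the divisor must be adjusted.
With modified divisor 90: modified quotas Red 2.256, Blue 1.567, Green 5.533, Gold 7.956, Silver 9.367.
Rounding down: Red 2, Blue 1, Green 5, Gold 7, Silver 9 (total 24).
Gold receives 7.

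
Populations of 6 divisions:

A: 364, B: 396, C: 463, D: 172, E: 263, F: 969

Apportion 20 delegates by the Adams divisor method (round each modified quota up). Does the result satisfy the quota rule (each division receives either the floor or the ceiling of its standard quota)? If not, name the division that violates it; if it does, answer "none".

Standard quotas: A 2.771, B 3.015, C 3.525, D 1.309, E 2.002, F 7.377.
Adams allocation: A 3, B 3, C 3, D 2, E 2, F 7.
Every allocation lies between the lower and upper quota.

none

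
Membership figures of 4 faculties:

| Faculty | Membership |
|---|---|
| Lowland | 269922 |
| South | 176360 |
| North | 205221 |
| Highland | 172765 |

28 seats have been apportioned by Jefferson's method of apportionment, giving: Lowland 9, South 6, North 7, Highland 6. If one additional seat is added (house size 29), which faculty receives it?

Priority for the next seat is population ÷ (current seats + 1).
Priorities: Lowland 26992.200, South 25194.286, North 25652.625, Highland 24680.714.
Highest priority: Lowland.

Lowland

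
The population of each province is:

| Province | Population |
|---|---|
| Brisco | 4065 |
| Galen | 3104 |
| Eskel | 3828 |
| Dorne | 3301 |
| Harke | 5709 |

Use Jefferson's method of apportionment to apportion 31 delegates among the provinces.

Brisco: 6; Galen: 5; Eskel: 6; Dorne: 5; Harke: 9

Standard divisor 20007/31 ≈ 645.387; standard quotas: Brisco 6.299, Galen 4.810, Eskel 5.931, Dorne 5.115, Harke 8.846.
Rounding down gives 6, 4, 5, 5, 8 = 28 seats, so the divisor must be adjusted.
With modified divisor 600: modified quotas Brisco 6.775, Galen 5.173, Eskel 6.380, Dorne 5.502, Harke 9.515.
Rounding down: Brisco 6, Galen 5, Eskel 6, Dorne 5, Harke 9 (total 31).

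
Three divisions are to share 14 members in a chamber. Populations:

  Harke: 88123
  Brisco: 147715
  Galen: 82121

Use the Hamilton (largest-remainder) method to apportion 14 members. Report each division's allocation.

The standard divisor is 317959/14 ≈ 22711.357.
Standard quotas: Harke 3.8801, Brisco 6.5040, Galen 3.6159.
Lower quotas: Harke 3, Brisco 6, Galen 3 (sum 12, leaving 2 seats).
Remainders in descending order: Harke 0.8801, Galen 0.6159, Brisco 0.5040.
The surplus seats go to Harke, Galen.

Harke: 4, Brisco: 6, Galen: 4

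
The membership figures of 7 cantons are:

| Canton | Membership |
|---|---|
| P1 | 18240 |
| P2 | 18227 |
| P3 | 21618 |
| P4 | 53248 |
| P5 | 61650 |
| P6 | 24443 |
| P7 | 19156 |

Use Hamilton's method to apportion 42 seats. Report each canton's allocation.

P1: 4, P2: 3, P3: 4, P4: 10, P5: 12, P6: 5, P7: 4

Total 216582; standard divisor 216582/42 ≈ 5156.714.
Standard quotas: P1 3.5371, P2 3.5346, P3 4.1922, P4 10.3260, P5 11.9553, P6 4.7400, P7 3.7148.
Lower quotas: P1 3, P2 3, P3 4, P4 10, P5 11, P6 4, P7 3 (sum 38, leaving 4 seats).
Remainders in descending order: P5 0.9553, P6 0.7400, P7 0.7148, P1 0.5371, P2 0.5346, P4 0.3260, P3 0.1922.
Largest remainders: P5, P6, P7, P1 receive the extra seats.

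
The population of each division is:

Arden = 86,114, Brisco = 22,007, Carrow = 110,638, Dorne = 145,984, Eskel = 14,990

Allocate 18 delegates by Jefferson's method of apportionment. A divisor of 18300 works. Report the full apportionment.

With modified divisor 18300: modified quotas Arden 4.706, Brisco 1.203, Carrow 6.046, Dorne 7.977, Eskel 0.819.
Rounding down: Arden 4, Brisco 1, Carrow 6, Dorne 7, Eskel 0 (total 18).

Arden: 4; Brisco: 1; Carrow: 6; Dorne: 7; Eskel: 0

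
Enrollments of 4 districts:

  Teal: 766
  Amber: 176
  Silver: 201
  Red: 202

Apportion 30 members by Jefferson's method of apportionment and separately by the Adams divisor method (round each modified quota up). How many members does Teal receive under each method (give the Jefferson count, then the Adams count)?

Jefferson: Teal 18, Amber 4, Silver 4, Red 4.
Adams: Teal 16, Amber 4, Silver 5, Red 5.
Teal gets 18 under Jefferson and 16 under Adams.

18 and 16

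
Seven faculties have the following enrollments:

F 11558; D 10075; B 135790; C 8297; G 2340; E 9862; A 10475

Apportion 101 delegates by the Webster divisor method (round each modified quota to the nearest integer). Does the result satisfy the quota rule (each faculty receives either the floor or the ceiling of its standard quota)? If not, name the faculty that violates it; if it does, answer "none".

Standard quotas: F 6.196, D 5.401, B 72.797, C 4.448, G 1.254, E 5.287, A 5.616.
Webster allocation: F 6, D 5, B 74, C 4, G 1, E 5, A 6.
B has quota 72.797 (lower 72, upper 73) but receives 74 — outside the quota interval.

B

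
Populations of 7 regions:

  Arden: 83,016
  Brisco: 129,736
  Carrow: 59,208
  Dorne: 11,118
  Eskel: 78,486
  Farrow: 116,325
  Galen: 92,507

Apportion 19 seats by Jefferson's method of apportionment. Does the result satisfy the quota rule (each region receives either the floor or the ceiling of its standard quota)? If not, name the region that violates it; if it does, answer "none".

none

Standard quotas: Arden 2.765, Brisco 4.322, Carrow 1.972, Dorne 0.370, Eskel 2.614, Farrow 3.875, Galen 3.081.
Jefferson allocation: Arden 3, Brisco 4, Carrow 2, Dorne 0, Eskel 3, Farrow 4, Galen 3.
Every allocation lies between the lower and upper quota.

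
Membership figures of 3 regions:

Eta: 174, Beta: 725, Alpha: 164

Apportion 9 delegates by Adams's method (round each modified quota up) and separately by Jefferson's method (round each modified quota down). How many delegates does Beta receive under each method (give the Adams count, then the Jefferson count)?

5 and 7

Adams: Eta 2, Beta 5, Alpha 2.
Jefferson: Eta 1, Beta 7, Alpha 1.
Beta gets 5 under Adams and 7 under Jefferson.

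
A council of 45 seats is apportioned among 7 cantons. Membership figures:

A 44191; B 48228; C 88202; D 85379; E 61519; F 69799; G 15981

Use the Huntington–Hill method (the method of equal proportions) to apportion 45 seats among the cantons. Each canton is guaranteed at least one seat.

A 5; B 5; C 9; D 9; E 7; F 8; G 2

With divisor 9312: modified quotas A 4.746, B 5.179, C 9.472, D 9.169, E 6.606, F 7.496, G 1.716.
Geometric-mean thresholds: A √(4·5)=4.472, B √(5·6)=5.477, C √(9·10)=9.487, D √(9·10)=9.487, E √(6·7)=6.481, F √(7·8)=7.483, G √(1·2)=1.414.
Each quota rounded against its threshold gives A 5, B 5, C 9, D 9, E 7, F 8, G 2 (total 45).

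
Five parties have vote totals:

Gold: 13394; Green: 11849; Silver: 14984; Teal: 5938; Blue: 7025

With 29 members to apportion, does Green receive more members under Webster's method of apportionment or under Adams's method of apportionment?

Webster

Webster: Gold 7, Green 7, Silver 8, Teal 3, Blue 4.
Adams: Gold 7, Green 6, Silver 8, Teal 4, Blue 4.
Green gets 7 under Webster and 6 under Adams.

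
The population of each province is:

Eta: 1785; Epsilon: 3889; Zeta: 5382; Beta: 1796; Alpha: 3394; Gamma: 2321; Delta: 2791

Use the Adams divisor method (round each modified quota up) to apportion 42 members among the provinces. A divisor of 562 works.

With modified divisor 562: modified quotas Eta 3.176, Epsilon 6.920, Zeta 9.577, Beta 3.196, Alpha 6.039, Gamma 4.130, Delta 4.966.
Rounding up: Eta 4, Epsilon 7, Zeta 10, Beta 4, Alpha 7, Gamma 5, Delta 5 (total 42).

Eta: 4; Epsilon: 7; Zeta: 10; Beta: 4; Alpha: 7; Gamma: 5; Delta: 5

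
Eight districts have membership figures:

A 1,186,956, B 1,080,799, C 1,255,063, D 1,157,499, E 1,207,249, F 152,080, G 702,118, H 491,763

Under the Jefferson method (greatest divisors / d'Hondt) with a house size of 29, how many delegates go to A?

5

Standard divisor 7233527/29 ≈ 249431.966; standard quotas: A 4.759, B 4.333, C 5.032, D 4.641, E 4.840, F 0.610, G 2.815, H 1.972.
Rounding down gives 4, 4, 5, 4, 4, 0, 2, 1 = 24 seats, so the divisor must be adjusted.
With modified divisor 223800: modified quotas A 5.304, B 4.829, C 5.608, D 5.172, E 5.394, F 0.680, G 3.137, H 2.197.
Rounding down: A 5, B 4, C 5, D 5, E 5, F 0, G 3, H 2 (total 29).
A receives 5.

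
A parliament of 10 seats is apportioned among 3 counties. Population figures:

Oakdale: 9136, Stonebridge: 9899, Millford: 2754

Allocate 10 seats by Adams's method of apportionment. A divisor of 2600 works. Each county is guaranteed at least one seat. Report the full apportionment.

With modified divisor 2600: modified quotas Oakdale 3.514, Stonebridge 3.807, Millford 1.059.
Rounding up: Oakdale 4, Stonebridge 4, Millford 2 (total 10).

Oakdale 4, Stonebridge 4, Millford 2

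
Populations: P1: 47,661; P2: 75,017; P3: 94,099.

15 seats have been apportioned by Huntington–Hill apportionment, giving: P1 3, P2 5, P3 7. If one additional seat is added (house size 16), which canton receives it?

Priority for the next seat is population ÷ (√(s·(s+1))).
Priorities: P1 13758.546, P2 13696.168, P3 12574.508.
Highest priority: P1.

P1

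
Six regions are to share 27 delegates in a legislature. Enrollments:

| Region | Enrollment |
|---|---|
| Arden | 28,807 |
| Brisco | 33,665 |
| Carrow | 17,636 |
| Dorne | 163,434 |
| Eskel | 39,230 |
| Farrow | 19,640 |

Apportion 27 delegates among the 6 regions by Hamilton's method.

The standard divisor is 302412/27 ≈ 11200.444.
Standard quotas: Arden 2.5720, Brisco 3.0057, Carrow 1.5746, Dorne 14.5917, Eskel 3.5025, Farrow 1.7535.
Lower quotas: Arden 2, Brisco 3, Carrow 1, Dorne 14, Eskel 3, Farrow 1 (sum 24, leaving 3 seats).
Remainders in descending order: Farrow 0.7535, Dorne 0.5917, Carrow 0.5746, Arden 0.5720, Eskel 0.5025, Brisco 0.0057.
Largest remainders: Farrow, Dorne, Carrow receive the extra seats.

Arden=2; Brisco=3; Carrow=2; Dorne=15; Eskel=3; Farrow=2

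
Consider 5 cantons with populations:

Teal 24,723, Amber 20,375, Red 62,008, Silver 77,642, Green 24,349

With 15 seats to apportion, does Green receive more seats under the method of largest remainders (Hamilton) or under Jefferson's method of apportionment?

Hamilton: Teal 2, Amber 1, Red 4, Silver 6, Green 2.
Jefferson: Teal 2, Amber 1, Red 5, Silver 6, Green 1.
Green gets 2 under Hamilton and 1 under Jefferson.

Hamilton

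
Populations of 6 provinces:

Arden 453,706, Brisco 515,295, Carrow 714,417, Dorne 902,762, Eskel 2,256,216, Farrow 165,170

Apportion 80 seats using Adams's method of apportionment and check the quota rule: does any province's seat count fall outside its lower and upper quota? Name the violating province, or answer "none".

Standard quotas: Arden 7.248, Brisco 8.232, Carrow 11.413, Dorne 14.422, Eskel 36.045, Farrow 2.639.
Adams allocation: Arden 8, Brisco 8, Carrow 12, Dorne 14, Eskel 35, Farrow 3.
Eskel has quota 36.045 (lower 36, upper 37) but receives 35 — outside the quota interval.

Eskel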